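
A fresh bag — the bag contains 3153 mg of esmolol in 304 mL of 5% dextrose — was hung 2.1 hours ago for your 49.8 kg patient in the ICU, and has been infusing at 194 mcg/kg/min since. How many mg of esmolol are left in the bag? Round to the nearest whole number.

1936 mg

Dose = 194 mcg/kg/min × 49.8 kg = 9661.2 mcg/min
9661.2 mcg/min × 60 min/hr = 579672 mcg/hr
Concentration = 3153 mg ÷ 304 mL = 10.37171 mg/mL = 10371.71 mcg/mL
Rate = 579672 mcg/hr ÷ 10371.71 mcg/mL = 55.88972 mL/hr
Volume infused = 55.88972 mL/hr × 2.1 hr = 117.3684 mL
Volume remaining = 304 − 117.3684 = 186.6316 mL
Drug remaining = 186.6316 mL × 10371.71 mcg/mL = 1935689 mcg = 1935.689 mg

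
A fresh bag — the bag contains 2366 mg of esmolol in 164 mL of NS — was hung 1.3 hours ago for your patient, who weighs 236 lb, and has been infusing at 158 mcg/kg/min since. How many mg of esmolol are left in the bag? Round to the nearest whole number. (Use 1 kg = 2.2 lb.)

Weight = 236 lb ÷ 2.2 lb/kg = 107.2727 kg
Dose = 158 mcg/kg/min × 107.2727 kg = 16949.09 mcg/min
16949.09 mcg/min × 60 min/hr = 1016945 mcg/hr
Concentration = 2366 mg ÷ 164 mL = 14.42683 mg/mL = 14426.83 mcg/mL
Rate = 1016945 mcg/hr ÷ 14426.83 mcg/mL = 70.48988 mL/hr
Volume infused = 70.48988 mL/hr × 1.3 hr = 91.63684 mL
Volume remaining = 164 − 91.63684 = 72.36316 mL
Drug remaining = 72.36316 mL × 14426.83 mcg/mL = 1043971 mcg = 1043.971 mg

1044 mg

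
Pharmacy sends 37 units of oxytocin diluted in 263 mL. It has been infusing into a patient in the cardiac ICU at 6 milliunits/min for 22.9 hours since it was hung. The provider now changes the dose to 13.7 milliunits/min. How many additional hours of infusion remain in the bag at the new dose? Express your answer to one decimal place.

Initial rate:
6 milliunits/min × 60 min/hr = 360 milliunits/hr
Concentration = 37 units ÷ 263 mL = 0.1406844 units/mL = 140.6844 milliunits/mL
Rate = 360 milliunits/hr ÷ 140.6844 milliunits/mL = 2.558919 mL/hr
Volume infused so far = 2.558919 mL/hr × 22.9 hr = 58.59924 mL
Volume remaining = 263 − 58.59924 = 204.4008 mL
New rate:
13.7 milliunits/min × 60 min/hr = 822 milliunits/hr
Rate = 822 milliunits/hr ÷ 140.6844 milliunits/mL = 5.842865 mL/hr
Time remaining = 204.4008 mL ÷ 5.842865 mL/hr = 34.98297 hr

35.0 hours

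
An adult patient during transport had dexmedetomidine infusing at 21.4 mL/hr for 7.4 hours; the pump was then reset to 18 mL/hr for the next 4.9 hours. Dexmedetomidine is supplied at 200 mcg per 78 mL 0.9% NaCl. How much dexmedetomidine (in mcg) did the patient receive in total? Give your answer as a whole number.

Concentration = 200 mcg ÷ 78 mL = 2.564103 mcg/mL
Stage 1: 21.4 mL/hr × 7.4 hr = 158.36 mL → 158.36 mL × 2.564103 mcg/mL = 406.0513 mcg
Stage 2: 18 mL/hr × 4.9 hr = 88.2 mL → 88.2 mL × 2.564103 mcg/mL = 226.1538 mcg
Total = 406.0513 + 226.1538 = 632.2051 mcg

632 mcg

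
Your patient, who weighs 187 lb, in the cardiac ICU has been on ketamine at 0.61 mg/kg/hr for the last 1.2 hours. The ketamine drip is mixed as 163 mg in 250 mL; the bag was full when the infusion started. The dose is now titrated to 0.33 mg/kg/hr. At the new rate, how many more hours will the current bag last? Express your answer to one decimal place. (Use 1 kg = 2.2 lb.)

Initial rate:
Weight = 187 lb ÷ 2.2 lb/kg = 85 kg
Dose = 0.61 mg/kg/hr × 85 kg = 51.85 mg/hr
Concentration = 163 mg ÷ 250 mL = 0.652 mg/mL
Rate = 51.85 mg/hr ÷ 0.652 mg/mL = 79.52454 mL/hr
Volume infused so far = 79.52454 mL/hr × 1.2 hr = 95.42945 mL
Volume remaining = 250 − 95.42945 = 154.5706 mL
New rate:
Dose = 0.33 mg/kg/hr × 85 kg = 28.05 mg/hr
Rate = 28.05 mg/hr ÷ 0.652 mg/mL = 43.02147 mL/hr
Time remaining = 154.5706 mL ÷ 43.02147 mL/hr = 3.59287 hr

3.6 hours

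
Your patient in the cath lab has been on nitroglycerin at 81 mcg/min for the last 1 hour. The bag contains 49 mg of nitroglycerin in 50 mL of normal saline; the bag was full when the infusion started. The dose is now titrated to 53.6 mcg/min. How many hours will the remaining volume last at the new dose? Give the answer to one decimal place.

13.7 hours

Initial rate:
81 mcg/min × 60 min/hr = 4860 mcg/hr
Concentration = 49 mg ÷ 50 mL = 0.98 mg/mL = 980 mcg/mL
Rate = 4860 mcg/hr ÷ 980 mcg/mL = 4.959184 mL/hr
Volume infused so far = 4.959184 mL/hr × 1 hr = 4.959184 mL
Volume remaining = 50 − 4.959184 = 45.04082 mL
New rate:
53.6 mcg/min × 60 min/hr = 3216 mcg/hr
Rate = 3216 mcg/hr ÷ 980 mcg/mL = 3.281633 mL/hr
Time remaining = 45.04082 mL ÷ 3.281633 mL/hr = 13.72512 hr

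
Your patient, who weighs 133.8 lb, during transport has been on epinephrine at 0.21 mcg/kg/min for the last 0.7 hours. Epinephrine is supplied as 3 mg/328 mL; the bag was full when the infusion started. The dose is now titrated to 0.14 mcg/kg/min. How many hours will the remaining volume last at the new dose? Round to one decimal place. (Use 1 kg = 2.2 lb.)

4.8 hours

Initial rate:
Weight = 133.8 lb ÷ 2.2 lb/kg = 60.81818 kg
Dose = 0.21 mcg/kg/min × 60.81818 kg = 12.77182 mcg/min
12.77182 mcg/min × 60 min/hr = 766.3091 mcg/hr
Concentration = 3 mg ÷ 328 mL = 0.009146341 mg/mL = 9.146341 mcg/mL
Rate = 766.3091 mcg/hr ÷ 9.146341 mcg/mL = 83.78313 mL/hr
Volume infused so far = 83.78313 mL/hr × 0.7 hr = 58.64819 mL
Volume remaining = 328 − 58.64819 = 269.3518 mL
New rate:
Dose = 0.14 mcg/kg/min × 60.81818 kg = 8.514545 mcg/min
8.514545 mcg/min × 60 min/hr = 510.8727 mcg/hr
Rate = 510.8727 mcg/hr ÷ 9.146341 mcg/mL = 55.85542 mL/hr
Time remaining = 269.3518 mL ÷ 55.85542 mL/hr = 4.822304 hr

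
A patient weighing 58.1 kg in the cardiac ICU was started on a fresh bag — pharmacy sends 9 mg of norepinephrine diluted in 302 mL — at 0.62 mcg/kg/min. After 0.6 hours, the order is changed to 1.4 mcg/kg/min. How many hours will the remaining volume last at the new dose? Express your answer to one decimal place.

Initial rate:
Dose = 0.62 mcg/kg/min × 58.1 kg = 36.022 mcg/min
36.022 mcg/min × 60 min/hr = 2161.32 mcg/hr
Concentration = 9 mg ÷ 302 mL = 0.02980132 mg/mL = 29.80132 mcg/mL
Rate = 2161.32 mcg/hr ÷ 29.80132 mcg/mL = 72.52429 mL/hr
Volume infused so far = 72.52429 mL/hr × 0.6 hr = 43.51458 mL
Volume remaining = 302 − 43.51458 = 258.4854 mL
New rate:
Dose = 1.4 mcg/kg/min × 58.1 kg = 81.34 mcg/min
81.34 mcg/min × 60 min/hr = 4880.4 mcg/hr
Rate = 4880.4 mcg/hr ÷ 29.80132 mcg/mL = 163.7645 mL/hr
Time remaining = 258.4854 mL ÷ 163.7645 mL/hr = 1.578397 hr

1.6 hours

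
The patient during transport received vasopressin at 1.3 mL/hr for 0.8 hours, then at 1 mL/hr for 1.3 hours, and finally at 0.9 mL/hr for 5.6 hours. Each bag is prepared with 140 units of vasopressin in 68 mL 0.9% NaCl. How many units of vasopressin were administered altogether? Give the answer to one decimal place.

15.2 units

Concentration = 140 units ÷ 68 mL = 2.058824 units/mL
Stage 1: 1.3 mL/hr × 0.8 hr = 1.04 mL → 1.04 mL × 2.058824 units/mL = 2.141176 units
Stage 2: 1 mL/hr × 1.3 hr = 1.3 mL → 1.3 mL × 2.058824 units/mL = 2.676471 units
Stage 3: 0.9 mL/hr × 5.6 hr = 5.04 mL → 5.04 mL × 2.058824 units/mL = 10.37647 units
Total = 2.141176 + 2.676471 + 10.37647 = 15.19412 units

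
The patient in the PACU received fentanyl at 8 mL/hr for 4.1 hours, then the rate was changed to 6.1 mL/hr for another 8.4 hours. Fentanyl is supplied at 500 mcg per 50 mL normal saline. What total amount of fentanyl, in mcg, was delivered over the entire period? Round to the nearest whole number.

Concentration = 500 mcg ÷ 50 mL = 10 mcg/mL
Stage 1: 8 mL/hr × 4.1 hr = 32.8 mL → 32.8 mL × 10 mcg/mL = 328 mcg
Stage 2: 6.1 mL/hr × 8.4 hr = 51.24 mL → 51.24 mL × 10 mcg/mL = 512.4 mcg
Total = 328 + 512.4 = 840.4 mcg

840 mcg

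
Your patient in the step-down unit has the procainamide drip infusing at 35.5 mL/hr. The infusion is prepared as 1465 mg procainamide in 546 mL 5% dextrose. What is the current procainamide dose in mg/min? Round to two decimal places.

1.59 mg/min

Concentration = 1465 mg ÷ 546 mL = 2.68315 mg/mL
Drug rate = 35.5 mL/hr × 2.68315 mg/mL = 95.25183 mg/hr
95.25183 mg/hr ÷ 60 min/hr = 1.587531 mg/min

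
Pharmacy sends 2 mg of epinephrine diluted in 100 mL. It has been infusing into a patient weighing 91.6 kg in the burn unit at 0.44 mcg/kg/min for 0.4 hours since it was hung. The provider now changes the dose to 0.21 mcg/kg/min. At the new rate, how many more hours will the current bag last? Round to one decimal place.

Initial rate:
Dose = 0.44 mcg/kg/min × 91.6 kg = 40.304 mcg/min
40.304 mcg/min × 60 min/hr = 2418.24 mcg/hr
Concentration = 2 mg ÷ 100 mL = 0.02 mg/mL = 20 mcg/mL
Rate = 2418.24 mcg/hr ÷ 20 mcg/mL = 120.912 mL/hr
Volume infused so far = 120.912 mL/hr × 0.4 hr = 48.3648 mL
Volume remaining = 100 − 48.3648 = 51.6352 mL
New rate:
Dose = 0.21 mcg/kg/min × 91.6 kg = 19.236 mcg/min
19.236 mcg/min × 60 min/hr = 1154.16 mcg/hr
Rate = 1154.16 mcg/hr ÷ 20 mcg/mL = 57.708 mL/hr
Time remaining = 51.6352 mL ÷ 57.708 mL/hr = 0.8947668 hr

0.9 hours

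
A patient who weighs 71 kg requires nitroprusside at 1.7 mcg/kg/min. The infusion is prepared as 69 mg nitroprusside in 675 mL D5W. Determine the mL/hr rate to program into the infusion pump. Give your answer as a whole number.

Dose = 1.7 mcg/kg/min × 71 kg = 120.7 mcg/min
120.7 mcg/min × 60 min/hr = 7242 mcg/hr
Concentration = 69 mg ÷ 675 mL = 0.1022222 mg/mL = 102.2222 mcg/mL
Rate = 7242 mcg/hr ÷ 102.2222 mcg/mL = 70.84565 mL/hr

71 mL/hr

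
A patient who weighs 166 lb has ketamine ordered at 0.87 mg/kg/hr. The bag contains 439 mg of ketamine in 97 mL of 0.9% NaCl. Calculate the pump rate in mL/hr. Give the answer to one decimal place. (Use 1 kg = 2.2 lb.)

14.5 mL/hr

Weight = 166 lb ÷ 2.2 lb/kg = 75.45455 kg
Dose = 0.87 mg/kg/hr × 75.45455 kg = 65.64545 mg/hr
Concentration = 439 mg ÷ 97 mL = 4.525773 mg/mL
Rate = 65.64545 mg/hr ÷ 4.525773 mg/mL = 14.5048 mL/hr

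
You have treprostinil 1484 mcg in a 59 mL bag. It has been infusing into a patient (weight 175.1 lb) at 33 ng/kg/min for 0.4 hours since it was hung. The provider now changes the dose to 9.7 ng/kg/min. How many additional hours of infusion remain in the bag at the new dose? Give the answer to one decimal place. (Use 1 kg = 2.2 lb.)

Initial rate:
Weight = 175.1 lb ÷ 2.2 lb/kg = 79.59091 kg
Dose = 33 ng/kg/min × 79.59091 kg = 2626.5 ng/min
2626.5 ng/min × 60 min/hr = 157590 ng/hr
Concentration = 1484 mcg ÷ 59 mL = 25.15254 mcg/mL = 25152.54 ng/mL
Rate = 157590 ng/hr ÷ 25152.54 ng/mL = 6.265371 mL/hr
Volume infused so far = 6.265371 mL/hr × 0.4 hr = 2.506148 mL
Volume remaining = 59 − 2.506148 = 56.49385 mL
New rate:
Dose = 9.7 ng/kg/min × 79.59091 kg = 772.0318 ng/min
772.0318 ng/min × 60 min/hr = 46321.91 ng/hr
Rate = 46321.91 ng/hr ÷ 25152.54 ng/mL = 1.841639 mL/hr
Time remaining = 56.49385 mL ÷ 1.841639 mL/hr = 30.67585 hr

30.7 hours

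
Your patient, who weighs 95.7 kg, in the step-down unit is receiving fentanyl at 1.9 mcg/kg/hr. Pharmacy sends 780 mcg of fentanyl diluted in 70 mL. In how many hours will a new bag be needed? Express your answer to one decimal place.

4.3 hours

Dose = 1.9 mcg/kg/hr × 95.7 kg = 181.83 mcg/hr
Concentration = 780 mcg ÷ 70 mL = 11.14286 mcg/mL
Rate = 181.83 mcg/hr ÷ 11.14286 mcg/mL = 16.31808 mL/hr
Duration = 70 mL ÷ 16.31808 mL/hr = 4.289721 hr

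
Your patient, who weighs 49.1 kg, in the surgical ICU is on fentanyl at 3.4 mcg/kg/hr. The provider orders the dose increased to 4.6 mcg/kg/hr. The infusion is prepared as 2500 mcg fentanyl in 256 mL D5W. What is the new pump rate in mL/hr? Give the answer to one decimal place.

Dose = 4.6 mcg/kg/hr × 49.1 kg = 225.86 mcg/hr
Concentration = 2500 mcg ÷ 256 mL = 9.765625 mcg/mL
Rate = 225.86 mcg/hr ÷ 9.765625 mcg/mL = 23.12806 mL/hr

23.1 mL/hr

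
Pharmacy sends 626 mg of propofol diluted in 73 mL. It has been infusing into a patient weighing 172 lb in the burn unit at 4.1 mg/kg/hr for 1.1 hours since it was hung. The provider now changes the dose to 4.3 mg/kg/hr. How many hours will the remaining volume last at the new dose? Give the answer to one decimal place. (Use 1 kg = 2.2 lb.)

0.8 hours

Initial rate:
Weight = 172 lb ÷ 2.2 lb/kg = 78.18182 kg
Dose = 4.1 mg/kg/hr × 78.18182 kg = 320.5455 mg/hr
Concentration = 626 mg ÷ 73 mL = 8.575342 mg/mL
Rate = 320.5455 mg/hr ÷ 8.575342 mg/mL = 37.3799 mL/hr
Volume infused so far = 37.3799 mL/hr × 1.1 hr = 41.11789 mL
Volume remaining = 73 − 41.11789 = 31.88211 mL
New rate:
Dose = 4.3 mg/kg/hr × 78.18182 kg = 336.1818 mg/hr
Rate = 336.1818 mg/hr ÷ 8.575342 mg/mL = 39.20331 mL/hr
Time remaining = 31.88211 mL ÷ 39.20331 mL/hr = 0.8132504 hr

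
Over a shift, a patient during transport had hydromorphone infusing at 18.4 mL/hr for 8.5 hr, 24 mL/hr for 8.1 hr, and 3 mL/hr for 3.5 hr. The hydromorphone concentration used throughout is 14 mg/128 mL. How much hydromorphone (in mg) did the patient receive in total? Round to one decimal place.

Concentration = 14 mg ÷ 128 mL = 0.109375 mg/mL
Stage 1: 18.4 mL/hr × 8.5 hr = 156.4 mL → 156.4 mL × 0.109375 mg/mL = 17.10625 mg
Stage 2: 24 mL/hr × 8.1 hr = 194.4 mL → 194.4 mL × 0.109375 mg/mL = 21.2625 mg
Stage 3: 3 mL/hr × 3.5 hr = 10.5 mL → 10.5 mL × 0.109375 mg/mL = 1.148438 mg
Total = 17.10625 + 21.2625 + 1.148438 = 39.51719 mg

39.5 mg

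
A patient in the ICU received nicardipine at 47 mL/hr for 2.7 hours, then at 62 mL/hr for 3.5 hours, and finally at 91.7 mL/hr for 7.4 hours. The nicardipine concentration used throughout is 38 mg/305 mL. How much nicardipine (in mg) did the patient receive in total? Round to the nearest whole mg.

Concentration = 38 mg ÷ 305 mL = 0.1245902 mg/mL
Stage 1: 47 mL/hr × 2.7 hr = 126.9 mL → 126.9 mL × 0.1245902 mg/mL = 15.81049 mg
Stage 2: 62 mL/hr × 3.5 hr = 217 mL → 217 mL × 0.1245902 mg/mL = 27.03607 mg
Stage 3: 91.7 mL/hr × 7.4 hr = 678.58 mL → 678.58 mL × 0.1245902 mg/mL = 84.54439 mg
Total = 15.81049 + 27.03607 + 84.54439 = 127.391 mg

127 mg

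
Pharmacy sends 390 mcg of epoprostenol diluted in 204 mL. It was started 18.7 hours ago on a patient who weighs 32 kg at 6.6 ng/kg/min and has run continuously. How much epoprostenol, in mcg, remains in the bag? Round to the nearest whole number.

Dose = 6.6 ng/kg/min × 32 kg = 211.2 ng/min
211.2 ng/min × 60 min/hr = 12672 ng/hr
Concentration = 390 mcg ÷ 204 mL = 1.911765 mcg/mL = 1911.765 ng/mL
Rate = 12672 ng/hr ÷ 1911.765 ng/mL = 6.628431 mL/hr
Volume infused = 6.628431 mL/hr × 18.7 hr = 123.9517 mL
Volume remaining = 204 − 123.9517 = 80.04834 mL
Drug remaining = 80.04834 mL × 1911.765 ng/mL = 153033.6 ng = 153.0336 mcg

153 mcg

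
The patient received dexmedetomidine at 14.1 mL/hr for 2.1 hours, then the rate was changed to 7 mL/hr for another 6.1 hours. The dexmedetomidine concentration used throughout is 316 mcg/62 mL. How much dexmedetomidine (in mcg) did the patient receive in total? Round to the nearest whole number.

369 mcg

Concentration = 316 mcg ÷ 62 mL = 5.096774 mcg/mL
Stage 1: 14.1 mL/hr × 2.1 hr = 29.61 mL → 29.61 mL × 5.096774 mcg/mL = 150.9155 mcg
Stage 2: 7 mL/hr × 6.1 hr = 42.7 mL → 42.7 mL × 5.096774 mcg/mL = 217.6323 mcg
Total = 150.9155 + 217.6323 = 368.5477 mcg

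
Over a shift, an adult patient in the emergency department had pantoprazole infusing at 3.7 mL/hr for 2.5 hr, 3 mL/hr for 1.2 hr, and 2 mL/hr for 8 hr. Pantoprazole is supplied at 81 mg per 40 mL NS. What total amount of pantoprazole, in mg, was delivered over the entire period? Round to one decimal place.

58.4 mg

Concentration = 81 mg ÷ 40 mL = 2.025 mg/mL
Stage 1: 3.7 mL/hr × 2.5 hr = 9.25 mL → 9.25 mL × 2.025 mg/mL = 18.73125 mg
Stage 2: 3 mL/hr × 1.2 hr = 3.6 mL → 3.6 mL × 2.025 mg/mL = 7.29 mg
Stage 3: 2 mL/hr × 8 hr = 16 mL → 16 mL × 2.025 mg/mL = 32.4 mg
Total = 18.73125 + 7.29 + 32.4 = 58.42125 mg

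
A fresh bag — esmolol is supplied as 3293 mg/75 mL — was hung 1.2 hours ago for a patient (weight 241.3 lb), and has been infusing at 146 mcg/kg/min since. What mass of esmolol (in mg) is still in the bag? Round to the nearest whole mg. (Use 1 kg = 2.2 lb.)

2140 mg

Weight = 241.3 lb ÷ 2.2 lb/kg = 109.6818 kg
Dose = 146 mcg/kg/min × 109.6818 kg = 16013.55 mcg/min
16013.55 mcg/min × 60 min/hr = 960812.7 mcg/hr
Concentration = 3293 mg ÷ 75 mL = 43.90667 mg/mL = 43906.67 mcg/mL
Rate = 960812.7 mcg/hr ÷ 43906.67 mcg/mL = 21.88307 mL/hr
Volume infused = 21.88307 mL/hr × 1.2 hr = 26.25969 mL
Volume remaining = 75 − 26.25969 = 48.74031 mL
Drug remaining = 48.74031 mL × 43906.67 mcg/mL = 2140025 mcg = 2140.025 mg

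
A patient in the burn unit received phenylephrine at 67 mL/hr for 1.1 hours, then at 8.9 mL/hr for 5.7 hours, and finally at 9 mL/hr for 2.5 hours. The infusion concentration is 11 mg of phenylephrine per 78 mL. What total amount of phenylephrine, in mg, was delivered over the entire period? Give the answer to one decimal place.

Concentration = 11 mg ÷ 78 mL = 0.1410256 mg/mL
Stage 1: 67 mL/hr × 1.1 hr = 73.7 mL → 73.7 mL × 0.1410256 mg/mL = 10.39359 mg
Stage 2: 8.9 mL/hr × 5.7 hr = 50.73 mL → 50.73 mL × 0.1410256 mg/mL = 7.154231 mg
Stage 3: 9 mL/hr × 2.5 hr = 22.5 mL → 22.5 mL × 0.1410256 mg/mL = 3.173077 mg
Total = 10.39359 + 7.154231 + 3.173077 = 20.7209 mg

20.7 mg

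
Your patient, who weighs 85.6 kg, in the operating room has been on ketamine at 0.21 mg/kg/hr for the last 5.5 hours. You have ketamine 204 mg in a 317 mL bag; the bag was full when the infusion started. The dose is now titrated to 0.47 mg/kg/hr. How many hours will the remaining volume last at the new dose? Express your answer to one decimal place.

Initial rate:
Dose = 0.21 mg/kg/hr × 85.6 kg = 17.976 mg/hr
Concentration = 204 mg ÷ 317 mL = 0.6435331 mg/mL
Rate = 17.976 mg/hr ÷ 0.6435331 mg/mL = 27.93329 mL/hr
Volume infused so far = 27.93329 mL/hr × 5.5 hr = 153.6331 mL
Volume remaining = 317 − 153.6331 = 163.3669 mL
New rate:
Dose = 0.47 mg/kg/hr × 85.6 kg = 40.232 mg/hr
Rate = 40.232 mg/hr ÷ 0.6435331 mg/mL = 62.51737 mL/hr
Time remaining = 163.3669 mL ÷ 62.51737 mL/hr = 2.613144 hr

2.6 hours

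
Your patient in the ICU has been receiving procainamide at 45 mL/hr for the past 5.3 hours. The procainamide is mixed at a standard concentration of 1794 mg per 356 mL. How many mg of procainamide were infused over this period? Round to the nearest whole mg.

1202 mg

Concentration = 1794 mg ÷ 356 mL = 5.039326 mg/mL
Drug rate = 45 mL/hr × 5.039326 mg/mL = 226.7697 mg/hr
Total = 226.7697 mg/hr × 5.3 hr = 1201.879 mg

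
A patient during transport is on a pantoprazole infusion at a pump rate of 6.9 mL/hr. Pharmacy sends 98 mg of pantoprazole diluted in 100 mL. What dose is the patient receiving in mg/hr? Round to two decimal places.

6.76 mg/hr

Concentration = 98 mg ÷ 100 mL = 0.98 mg/mL
Drug rate = 6.9 mL/hr × 0.98 mg/mL = 6.762 mg/hr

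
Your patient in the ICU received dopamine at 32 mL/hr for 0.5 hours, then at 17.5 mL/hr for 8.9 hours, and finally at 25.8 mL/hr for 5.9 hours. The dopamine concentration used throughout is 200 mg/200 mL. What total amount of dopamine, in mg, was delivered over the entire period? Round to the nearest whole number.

Concentration = 200 mg ÷ 200 mL = 1 mg/mL
Stage 1: 32 mL/hr × 0.5 hr = 16 mL → 16 mL × 1 mg/mL = 16 mg
Stage 2: 17.5 mL/hr × 8.9 hr = 155.75 mL → 155.75 mL × 1 mg/mL = 155.75 mg
Stage 3: 25.8 mL/hr × 5.9 hr = 152.22 mL → 152.22 mL × 1 mg/mL = 152.22 mg
Total = 16 + 155.75 + 152.22 = 323.97 mg

324 mg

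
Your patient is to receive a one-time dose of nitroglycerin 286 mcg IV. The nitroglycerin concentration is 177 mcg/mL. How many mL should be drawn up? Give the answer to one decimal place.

1.6 mL

Volume = 286 mcg ÷ 177 mcg/mL = 1.615819 mL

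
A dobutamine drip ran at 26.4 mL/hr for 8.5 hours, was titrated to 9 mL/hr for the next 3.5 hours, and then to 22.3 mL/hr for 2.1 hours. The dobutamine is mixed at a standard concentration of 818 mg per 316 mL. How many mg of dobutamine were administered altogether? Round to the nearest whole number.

Concentration = 818 mg ÷ 316 mL = 2.588608 mg/mL
Stage 1: 26.4 mL/hr × 8.5 hr = 224.4 mL → 224.4 mL × 2.588608 mg/mL = 580.8835 mg
Stage 2: 9 mL/hr × 3.5 hr = 31.5 mL → 31.5 mL × 2.588608 mg/mL = 81.54114 mg
Stage 3: 22.3 mL/hr × 2.1 hr = 46.83 mL → 46.83 mL × 2.588608 mg/mL = 121.2245 mg
Total = 580.8835 + 81.54114 + 121.2245 = 783.6492 mg

784 mg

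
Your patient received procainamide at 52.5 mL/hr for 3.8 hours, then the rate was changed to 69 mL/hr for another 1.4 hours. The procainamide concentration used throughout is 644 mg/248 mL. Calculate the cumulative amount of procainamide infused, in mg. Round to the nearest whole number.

769 mg

Concentration = 644 mg ÷ 248 mL = 2.596774 mg/mL
Stage 1: 52.5 mL/hr × 3.8 hr = 199.5 mL → 199.5 mL × 2.596774 mg/mL = 518.0565 mg
Stage 2: 69 mL/hr × 1.4 hr = 96.6 mL → 96.6 mL × 2.596774 mg/mL = 250.8484 mg
Total = 518.0565 + 250.8484 = 768.9048 mg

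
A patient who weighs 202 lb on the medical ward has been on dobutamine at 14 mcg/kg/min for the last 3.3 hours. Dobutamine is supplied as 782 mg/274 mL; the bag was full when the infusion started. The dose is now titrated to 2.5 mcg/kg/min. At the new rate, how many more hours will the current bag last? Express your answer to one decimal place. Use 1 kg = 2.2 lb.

Initial rate:
Weight = 202 lb ÷ 2.2 lb/kg = 91.81818 kg
Dose = 14 mcg/kg/min × 91.81818 kg = 1285.455 mcg/min
1285.455 mcg/min × 60 min/hr = 77127.27 mcg/hr
Concentration = 782 mg ÷ 274 mL = 2.854015 mg/mL = 2854.015 mcg/mL
Rate = 77127.27 mcg/hr ÷ 2854.015 mcg/mL = 27.02413 mL/hr
Volume infused so far = 27.02413 mL/hr × 3.3 hr = 89.17964 mL
Volume remaining = 274 − 89.17964 = 184.8204 mL
New rate:
Dose = 2.5 mcg/kg/min × 91.81818 kg = 229.5455 mcg/min
229.5455 mcg/min × 60 min/hr = 13772.73 mcg/hr
Rate = 13772.73 mcg/hr ÷ 2854.015 mcg/mL = 4.825738 mL/hr
Time remaining = 184.8204 mL ÷ 4.825738 mL/hr = 38.29888 hr

38.3 hours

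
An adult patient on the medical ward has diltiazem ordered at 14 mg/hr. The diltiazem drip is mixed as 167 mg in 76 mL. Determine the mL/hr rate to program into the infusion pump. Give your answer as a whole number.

6 mL/hr

Concentration = 167 mg ÷ 76 mL = 2.197368 mg/mL
Rate = 14 mg/hr ÷ 2.197368 mg/mL = 6.371257 mL/hr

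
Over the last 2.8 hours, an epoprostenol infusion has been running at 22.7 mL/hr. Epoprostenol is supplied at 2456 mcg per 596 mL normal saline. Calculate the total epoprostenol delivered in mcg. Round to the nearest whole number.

Concentration = 2456 mcg ÷ 596 mL = 4.120805 mcg/mL = 4120.805 ng/mL
Drug rate = 22.7 mL/hr × 4120.805 ng/mL = 93542.28 ng/hr
Total = 93542.28 ng/hr × 2.8 hr = 261918.4 ng = 261.9184 mcg

262 mcg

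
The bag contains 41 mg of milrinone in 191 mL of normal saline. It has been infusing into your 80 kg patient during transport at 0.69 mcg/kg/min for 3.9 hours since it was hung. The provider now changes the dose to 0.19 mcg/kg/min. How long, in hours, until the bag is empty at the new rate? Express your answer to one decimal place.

Initial rate:
Dose = 0.69 mcg/kg/min × 80 kg = 55.2 mcg/min
55.2 mcg/min × 60 min/hr = 3312 mcg/hr
Concentration = 41 mg ÷ 191 mL = 0.2146597 mg/mL = 214.6597 mcg/mL
Rate = 3312 mcg/hr ÷ 214.6597 mcg/mL = 15.42907 mL/hr
Volume infused so far = 15.42907 mL/hr × 3.9 hr = 60.17339 mL
Volume remaining = 191 − 60.17339 = 130.8266 mL
New rate:
Dose = 0.19 mcg/kg/min × 80 kg = 15.2 mcg/min
15.2 mcg/min × 60 min/hr = 912 mcg/hr
Rate = 912 mcg/hr ÷ 214.6597 mcg/mL = 4.248585 mL/hr
Time remaining = 130.8266 mL ÷ 4.248585 mL/hr = 30.79298 hr

30.8 hours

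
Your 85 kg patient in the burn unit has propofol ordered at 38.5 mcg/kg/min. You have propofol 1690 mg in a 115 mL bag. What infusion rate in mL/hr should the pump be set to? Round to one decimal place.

Dose = 38.5 mcg/kg/min × 85 kg = 3272.5 mcg/min
3272.5 mcg/min × 60 min/hr = 196350 mcg/hr
Concentration = 1690 mg ÷ 115 mL = 14.69565 mg/mL = 14695.65 mcg/mL
Rate = 196350 mcg/hr ÷ 14695.65 mcg/mL = 13.36109 mL/hr

13.4 mL/hr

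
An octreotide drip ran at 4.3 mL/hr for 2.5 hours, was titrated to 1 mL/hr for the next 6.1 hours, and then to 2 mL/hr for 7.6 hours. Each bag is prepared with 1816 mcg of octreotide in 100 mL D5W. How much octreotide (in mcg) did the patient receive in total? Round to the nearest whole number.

582 mcg

Concentration = 1816 mcg ÷ 100 mL = 18.16 mcg/mL
Stage 1: 4.3 mL/hr × 2.5 hr = 10.75 mL → 10.75 mL × 18.16 mcg/mL = 195.22 mcg
Stage 2: 1 mL/hr × 6.1 hr = 6.1 mL → 6.1 mL × 18.16 mcg/mL = 110.776 mcg
Stage 3: 2 mL/hr × 7.6 hr = 15.2 mL → 15.2 mL × 18.16 mcg/mL = 276.032 mcg
Total = 195.22 + 110.776 + 276.032 = 582.028 mcg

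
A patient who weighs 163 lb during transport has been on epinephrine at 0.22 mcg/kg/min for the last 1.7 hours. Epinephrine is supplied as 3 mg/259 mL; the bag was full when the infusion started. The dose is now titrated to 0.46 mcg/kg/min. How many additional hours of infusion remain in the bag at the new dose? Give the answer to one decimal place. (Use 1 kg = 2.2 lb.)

Initial rate:
Weight = 163 lb ÷ 2.2 lb/kg = 74.09091 kg
Dose = 0.22 mcg/kg/min × 74.09091 kg = 16.3 mcg/min
16.3 mcg/min × 60 min/hr = 978 mcg/hr
Concentration = 3 mg ÷ 259 mL = 0.01158301 mg/mL = 11.58301 mcg/mL
Rate = 978 mcg/hr ÷ 11.58301 mcg/mL = 84.434 mL/hr
Volume infused so far = 84.434 mL/hr × 1.7 hr = 143.5378 mL
Volume remaining = 259 − 143.5378 = 115.4622 mL
New rate:
Dose = 0.46 mcg/kg/min × 74.09091 kg = 34.08182 mcg/min
34.08182 mcg/min × 60 min/hr = 2044.909 mcg/hr
Rate = 2044.909 mcg/hr ÷ 11.58301 mcg/mL = 176.5438 mL/hr
Time remaining = 115.4622 mL ÷ 176.5438 mL/hr = 0.6540144 hr

0.7 hours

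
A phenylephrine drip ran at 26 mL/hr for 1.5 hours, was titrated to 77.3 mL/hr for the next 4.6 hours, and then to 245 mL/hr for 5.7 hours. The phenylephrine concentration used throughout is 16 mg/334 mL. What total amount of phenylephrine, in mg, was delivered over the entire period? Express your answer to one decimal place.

Concentration = 16 mg ÷ 334 mL = 0.04790419 mg/mL
Stage 1: 26 mL/hr × 1.5 hr = 39 mL → 39 mL × 0.04790419 mg/mL = 1.868263 mg
Stage 2: 77.3 mL/hr × 4.6 hr = 355.58 mL → 355.58 mL × 0.04790419 mg/mL = 17.03377 mg
Stage 3: 245 mL/hr × 5.7 hr = 1396.5 mL → 1396.5 mL × 0.04790419 mg/mL = 66.8982 mg
Total = 1.868263 + 17.03377 + 66.8982 = 85.80024 mg

85.8 mg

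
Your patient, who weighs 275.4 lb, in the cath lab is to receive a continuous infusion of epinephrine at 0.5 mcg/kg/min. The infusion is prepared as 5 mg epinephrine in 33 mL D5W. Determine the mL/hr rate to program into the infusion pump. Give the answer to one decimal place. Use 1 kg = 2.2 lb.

24.8 mL/hr

Weight = 275.4 lb ÷ 2.2 lb/kg = 125.1818 kg
Dose = 0.5 mcg/kg/min × 125.1818 kg = 62.59091 mcg/min
62.59091 mcg/min × 60 min/hr = 3755.455 mcg/hr
Concentration = 5 mg ÷ 33 mL = 0.1515152 mg/mL = 151.5152 mcg/mL
Rate = 3755.455 mcg/hr ÷ 151.5152 mcg/mL = 24.786 mL/hr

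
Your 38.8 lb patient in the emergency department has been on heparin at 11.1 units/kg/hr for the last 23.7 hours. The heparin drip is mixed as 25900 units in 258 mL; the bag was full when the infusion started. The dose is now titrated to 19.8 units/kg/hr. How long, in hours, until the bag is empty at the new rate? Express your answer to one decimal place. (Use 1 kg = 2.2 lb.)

Initial rate:
Weight = 38.8 lb ÷ 2.2 lb/kg = 17.63636 kg
Dose = 11.1 units/kg/hr × 17.63636 kg = 195.7636 units/hr
Concentration = 25900 units ÷ 258 mL = 100.3876 units/mL
Rate = 195.7636 units/hr ÷ 100.3876 units/mL = 1.950078 mL/hr
Volume infused so far = 1.950078 mL/hr × 23.7 hr = 46.21685 mL
Volume remaining = 258 − 46.21685 = 211.7832 mL
New rate:
Dose = 19.8 units/kg/hr × 17.63636 kg = 349.2 units/hr
Rate = 349.2 units/hr ÷ 100.3876 units/mL = 3.478517 mL/hr
Time remaining = 211.7832 mL ÷ 3.478517 mL/hr = 60.88317 hr

60.9 hours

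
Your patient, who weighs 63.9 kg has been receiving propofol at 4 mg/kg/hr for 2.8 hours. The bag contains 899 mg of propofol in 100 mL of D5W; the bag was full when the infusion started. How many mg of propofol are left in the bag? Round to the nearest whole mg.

183 mg

Dose = 4 mg/kg/hr × 63.9 kg = 255.6 mg/hr
Concentration = 899 mg ÷ 100 mL = 8.99 mg/mL
Rate = 255.6 mg/hr ÷ 8.99 mg/mL = 28.43159 mL/hr
Volume infused = 28.43159 mL/hr × 2.8 hr = 79.60845 mL
Volume remaining = 100 − 79.60845 = 20.39155 mL
Drug remaining = 20.39155 mL × 8.99 mg/mL = 183.32 mg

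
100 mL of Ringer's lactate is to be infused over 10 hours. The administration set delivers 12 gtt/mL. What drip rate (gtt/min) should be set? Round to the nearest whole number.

2 gtt/min

100 mL ÷ (10 hr × 60 = 600 min) = 0.1666667 mL/min
0.1666667 mL/min × 12 gtt/mL = 2 gtt/min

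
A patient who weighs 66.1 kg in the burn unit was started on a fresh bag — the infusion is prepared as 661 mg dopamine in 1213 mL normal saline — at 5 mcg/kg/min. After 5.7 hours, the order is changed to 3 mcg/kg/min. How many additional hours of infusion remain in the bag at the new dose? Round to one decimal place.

Initial rate:
Dose = 5 mcg/kg/min × 66.1 kg = 330.5 mcg/min
330.5 mcg/min × 60 min/hr = 19830 mcg/hr
Concentration = 661 mg ÷ 1213 mL = 0.5449299 mg/mL = 544.9299 mcg/mL
Rate = 19830 mcg/hr ÷ 544.9299 mcg/mL = 36.39 mL/hr
Volume infused so far = 36.39 mL/hr × 5.7 hr = 207.423 mL
Volume remaining = 1213 − 207.423 = 1005.577 mL
New rate:
Dose = 3 mcg/kg/min × 66.1 kg = 198.3 mcg/min
198.3 mcg/min × 60 min/hr = 11898 mcg/hr
Rate = 11898 mcg/hr ÷ 544.9299 mcg/mL = 21.834 mL/hr
Time remaining = 1005.577 mL ÷ 21.834 mL/hr = 46.05556 hr

46.1 hours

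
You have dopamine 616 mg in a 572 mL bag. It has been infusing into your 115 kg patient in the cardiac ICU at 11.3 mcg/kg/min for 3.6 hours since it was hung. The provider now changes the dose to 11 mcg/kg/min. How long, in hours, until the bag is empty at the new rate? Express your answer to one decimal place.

Initial rate:
Dose = 11.3 mcg/kg/min × 115 kg = 1299.5 mcg/min
1299.5 mcg/min × 60 min/hr = 77970 mcg/hr
Concentration = 616 mg ÷ 572 mL = 1.076923 mg/mL = 1076.923 mcg/mL
Rate = 77970 mcg/hr ÷ 1076.923 mcg/mL = 72.40071 mL/hr
Volume infused so far = 72.40071 mL/hr × 3.6 hr = 260.6426 mL
Volume remaining = 572 − 260.6426 = 311.3574 mL
New rate:
Dose = 11 mcg/kg/min × 115 kg = 1265 mcg/min
1265 mcg/min × 60 min/hr = 75900 mcg/hr
Rate = 75900 mcg/hr ÷ 1076.923 mcg/mL = 70.47857 mL/hr
Time remaining = 311.3574 mL ÷ 70.47857 mL/hr = 4.41776 hr

4.4 hours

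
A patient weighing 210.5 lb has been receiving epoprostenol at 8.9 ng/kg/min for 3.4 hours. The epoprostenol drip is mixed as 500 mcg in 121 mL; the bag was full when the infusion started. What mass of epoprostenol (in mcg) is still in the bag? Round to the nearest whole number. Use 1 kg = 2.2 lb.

326 mcg

Weight = 210.5 lb ÷ 2.2 lb/kg = 95.68182 kg
Dose = 8.9 ng/kg/min × 95.68182 kg = 851.5682 ng/min
851.5682 ng/min × 60 min/hr = 51094.09 ng/hr
Concentration = 500 mcg ÷ 121 mL = 4.132231 mcg/mL = 4132.231 ng/mL
Rate = 51094.09 ng/hr ÷ 4132.231 ng/mL = 12.36477 mL/hr
Volume infused = 12.36477 mL/hr × 3.4 hr = 42.04022 mL
Volume remaining = 121 − 42.04022 = 78.95978 mL
Drug remaining = 78.95978 mL × 4132.231 ng/mL = 326280.1 ng = 326.2801 mcg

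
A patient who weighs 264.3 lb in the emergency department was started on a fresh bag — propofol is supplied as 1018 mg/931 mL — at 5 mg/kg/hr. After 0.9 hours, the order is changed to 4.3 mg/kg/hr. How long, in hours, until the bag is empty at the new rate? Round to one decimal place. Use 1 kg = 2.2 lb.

0.9 hours

Initial rate:
Weight = 264.3 lb ÷ 2.2 lb/kg = 120.1364 kg
Dose = 5 mg/kg/hr × 120.1364 kg = 600.6818 mg/hr
Concentration = 1018 mg ÷ 931 mL = 1.093448 mg/mL
Rate = 600.6818 mg/hr ÷ 1.093448 mg/mL = 549.3465 mL/hr
Volume infused so far = 549.3465 mL/hr × 0.9 hr = 494.4119 mL
Volume remaining = 931 − 494.4119 = 436.5881 mL
New rate:
Dose = 4.3 mg/kg/hr × 120.1364 kg = 516.5864 mg/hr
Rate = 516.5864 mg/hr ÷ 1.093448 mg/mL = 472.438 mL/hr
Time remaining = 436.5881 mL ÷ 472.438 mL/hr = 0.9241172 hr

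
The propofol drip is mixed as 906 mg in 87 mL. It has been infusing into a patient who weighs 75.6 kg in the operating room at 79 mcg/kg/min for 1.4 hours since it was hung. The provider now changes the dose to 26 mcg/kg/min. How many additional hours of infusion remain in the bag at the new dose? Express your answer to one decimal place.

3.4 hours

Initial rate:
Dose = 79 mcg/kg/min × 75.6 kg = 5972.4 mcg/min
5972.4 mcg/min × 60 min/hr = 358344 mcg/hr
Concentration = 906 mg ÷ 87 mL = 10.41379 mg/mL = 10413.79 mcg/mL
Rate = 358344 mcg/hr ÷ 10413.79 mcg/mL = 34.41052 mL/hr
Volume infused so far = 34.41052 mL/hr × 1.4 hr = 48.17472 mL
Volume remaining = 87 − 48.17472 = 38.82528 mL
New rate:
Dose = 26 mcg/kg/min × 75.6 kg = 1965.6 mcg/min
1965.6 mcg/min × 60 min/hr = 117936 mcg/hr
Rate = 117936 mcg/hr ÷ 10413.79 mcg/mL = 11.32498 mL/hr
Time remaining = 38.82528 mL ÷ 11.32498 mL/hr = 3.428287 hr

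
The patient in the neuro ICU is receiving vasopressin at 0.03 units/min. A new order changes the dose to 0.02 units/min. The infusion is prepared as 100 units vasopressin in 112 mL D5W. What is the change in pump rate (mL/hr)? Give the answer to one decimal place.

0.7 mL/hr

At the current dose:
0.03 units/min × 60 min/hr = 1.8 units/hr
Concentration = 100 units ÷ 112 mL = 0.8928571 units/mL
Rate = 1.8 units/hr ÷ 0.8928571 units/mL = 2.016 mL/hr
At the new dose:
0.02 units/min × 60 min/hr = 1.2 units/hr
Rate = 1.2 units/hr ÷ 0.8928571 units/mL = 1.344 mL/hr
Change = 1.344 − 2.016 = -0.672 mL/hr → 0.672 mL/hr decrease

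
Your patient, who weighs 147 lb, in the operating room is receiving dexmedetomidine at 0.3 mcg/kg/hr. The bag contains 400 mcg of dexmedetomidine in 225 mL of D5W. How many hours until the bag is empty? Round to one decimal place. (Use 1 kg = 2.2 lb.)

20.0 hours

Weight = 147 lb ÷ 2.2 lb/kg = 66.81818 kg
Dose = 0.3 mcg/kg/hr × 66.81818 kg = 20.04545 mcg/hr
Concentration = 400 mcg ÷ 225 mL = 1.777778 mcg/mL
Rate = 20.04545 mcg/hr ÷ 1.777778 mcg/mL = 11.27557 mL/hr
Duration = 225 mL ÷ 11.27557 mL/hr = 19.95465 hr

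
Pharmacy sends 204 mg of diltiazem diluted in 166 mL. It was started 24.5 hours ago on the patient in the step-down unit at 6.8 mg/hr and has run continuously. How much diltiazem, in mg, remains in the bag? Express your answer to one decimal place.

37.4 mg

Concentration = 204 mg ÷ 166 mL = 1.228916 mg/mL
Rate = 6.8 mg/hr ÷ 1.228916 mg/mL = 5.533333 mL/hr
Volume infused = 5.533333 mL/hr × 24.5 hr = 135.5667 mL
Volume remaining = 166 − 135.5667 = 30.43333 mL
Drug remaining = 30.43333 mL × 1.228916 mg/mL = 37.4 mg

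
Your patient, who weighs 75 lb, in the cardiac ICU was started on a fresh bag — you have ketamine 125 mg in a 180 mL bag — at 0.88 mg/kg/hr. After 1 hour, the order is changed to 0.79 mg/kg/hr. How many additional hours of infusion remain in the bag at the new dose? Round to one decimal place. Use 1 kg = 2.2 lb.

3.5 hours

Initial rate:
Weight = 75 lb ÷ 2.2 lb/kg = 34.09091 kg
Dose = 0.88 mg/kg/hr × 34.09091 kg = 30 mg/hr
Concentration = 125 mg ÷ 180 mL = 0.6944444 mg/mL
Rate = 30 mg/hr ÷ 0.6944444 mg/mL = 43.2 mL/hr
Volume infused so far = 43.2 mL/hr × 1 hr = 43.2 mL
Volume remaining = 180 − 43.2 = 136.8 mL
New rate:
Dose = 0.79 mg/kg/hr × 34.09091 kg = 26.93182 mg/hr
Rate = 26.93182 mg/hr ÷ 0.6944444 mg/mL = 38.78182 mL/hr
Time remaining = 136.8 mL ÷ 38.78182 mL/hr = 3.527426 hr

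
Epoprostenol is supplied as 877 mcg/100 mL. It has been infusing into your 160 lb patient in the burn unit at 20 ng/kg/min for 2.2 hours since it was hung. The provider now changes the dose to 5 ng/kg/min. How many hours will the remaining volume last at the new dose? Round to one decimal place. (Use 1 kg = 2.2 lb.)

31.4 hours

Initial rate:
Weight = 160 lb ÷ 2.2 lb/kg = 72.72727 kg
Dose = 20 ng/kg/min × 72.72727 kg = 1454.545 ng/min
1454.545 ng/min × 60 min/hr = 87272.73 ng/hr
Concentration = 877 mcg ÷ 100 mL = 8.77 mcg/mL = 8770 ng/mL
Rate = 87272.73 ng/hr ÷ 8770 ng/mL = 9.95128 mL/hr
Volume infused so far = 9.95128 mL/hr × 2.2 hr = 21.89282 mL
Volume remaining = 100 − 21.89282 = 78.10718 mL
New rate:
Dose = 5 ng/kg/min × 72.72727 kg = 363.6364 ng/min
363.6364 ng/min × 60 min/hr = 21818.18 ng/hr
Rate = 21818.18 ng/hr ÷ 8770 ng/mL = 2.48782 mL/hr
Time remaining = 78.10718 mL ÷ 2.48782 mL/hr = 31.39583 hr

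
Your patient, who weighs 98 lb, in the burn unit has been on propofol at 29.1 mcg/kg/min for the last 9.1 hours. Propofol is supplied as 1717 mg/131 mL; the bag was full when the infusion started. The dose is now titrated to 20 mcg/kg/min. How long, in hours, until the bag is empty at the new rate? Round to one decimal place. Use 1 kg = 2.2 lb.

18.9 hours

Initial rate:
Weight = 98 lb ÷ 2.2 lb/kg = 44.54545 kg
Dose = 29.1 mcg/kg/min × 44.54545 kg = 1296.273 mcg/min
1296.273 mcg/min × 60 min/hr = 77776.36 mcg/hr
Concentration = 1717 mg ÷ 131 mL = 13.10687 mg/mL = 13106.87 mcg/mL
Rate = 77776.36 mcg/hr ÷ 13106.87 mcg/mL = 5.934015 mL/hr
Volume infused so far = 5.934015 mL/hr × 9.1 hr = 53.99954 mL
Volume remaining = 131 − 53.99954 = 77.00046 mL
New rate:
Dose = 20 mcg/kg/min × 44.54545 kg = 890.9091 mcg/min
890.9091 mcg/min × 60 min/hr = 53454.55 mcg/hr
Rate = 53454.55 mcg/hr ÷ 13106.87 mcg/mL = 4.078361 mL/hr
Time remaining = 77.00046 mL ÷ 4.078361 mL/hr = 18.88025 hr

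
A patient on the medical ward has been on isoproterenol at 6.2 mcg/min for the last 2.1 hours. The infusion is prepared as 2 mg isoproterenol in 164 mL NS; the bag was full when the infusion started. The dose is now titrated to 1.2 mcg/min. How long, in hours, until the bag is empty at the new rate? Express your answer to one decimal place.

16.9 hours

Initial rate:
6.2 mcg/min × 60 min/hr = 372 mcg/hr
Concentration = 2 mg ÷ 164 mL = 0.01219512 mg/mL = 12.19512 mcg/mL
Rate = 372 mcg/hr ÷ 12.19512 mcg/mL = 30.504 mL/hr
Volume infused so far = 30.504 mL/hr × 2.1 hr = 64.0584 mL
Volume remaining = 164 − 64.0584 = 99.9416 mL
New rate:
1.2 mcg/min × 60 min/hr = 72 mcg/hr
Rate = 72 mcg/hr ÷ 12.19512 mcg/mL = 5.904 mL/hr
Time remaining = 99.9416 mL ÷ 5.904 mL/hr = 16.92778 hr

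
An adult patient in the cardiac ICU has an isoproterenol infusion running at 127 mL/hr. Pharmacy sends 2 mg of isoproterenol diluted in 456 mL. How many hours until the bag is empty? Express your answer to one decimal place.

Duration = 456 mL ÷ 127 mL/hr = 3.590551 hr

3.6 hours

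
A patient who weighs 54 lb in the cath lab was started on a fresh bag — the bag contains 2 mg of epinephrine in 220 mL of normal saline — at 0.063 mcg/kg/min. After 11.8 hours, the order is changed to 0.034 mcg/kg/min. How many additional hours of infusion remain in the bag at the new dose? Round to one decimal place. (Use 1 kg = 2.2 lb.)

Initial rate:
Weight = 54 lb ÷ 2.2 lb/kg = 24.54545 kg
Dose = 0.063 mcg/kg/min × 24.54545 kg = 1.546364 mcg/min
1.546364 mcg/min × 60 min/hr = 92.78182 mcg/hr
Concentration = 2 mg ÷ 220 mL = 0.009090909 mg/mL = 9.090909 mcg/mL
Rate = 92.78182 mcg/hr ÷ 9.090909 mcg/mL = 10.206 mL/hr
Volume infused so far = 10.206 mL/hr × 11.8 hr = 120.4308 mL
Volume remaining = 220 − 120.4308 = 99.5692 mL
New rate:
Dose = 0.034 mcg/kg/min × 24.54545 kg = 0.8345455 mcg/min
0.8345455 mcg/min × 60 min/hr = 50.07273 mcg/hr
Rate = 50.07273 mcg/hr ÷ 9.090909 mcg/mL = 5.508 mL/hr
Time remaining = 99.5692 mL ÷ 5.508 mL/hr = 18.0772 hr

18.1 hours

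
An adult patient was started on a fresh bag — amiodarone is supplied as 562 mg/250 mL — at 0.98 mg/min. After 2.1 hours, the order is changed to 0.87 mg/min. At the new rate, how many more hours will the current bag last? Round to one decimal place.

8.4 hours

Initial rate:
0.98 mg/min × 60 min/hr = 58.8 mg/hr
Concentration = 562 mg ÷ 250 mL = 2.248 mg/mL
Rate = 58.8 mg/hr ÷ 2.248 mg/mL = 26.15658 mL/hr
Volume infused so far = 26.15658 mL/hr × 2.1 hr = 54.92883 mL
Volume remaining = 250 − 54.92883 = 195.0712 mL
New rate:
0.87 mg/min × 60 min/hr = 52.2 mg/hr
Rate = 52.2 mg/hr ÷ 2.248 mg/mL = 23.22064 mL/hr
Time remaining = 195.0712 mL ÷ 23.22064 mL/hr = 8.400766 hr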